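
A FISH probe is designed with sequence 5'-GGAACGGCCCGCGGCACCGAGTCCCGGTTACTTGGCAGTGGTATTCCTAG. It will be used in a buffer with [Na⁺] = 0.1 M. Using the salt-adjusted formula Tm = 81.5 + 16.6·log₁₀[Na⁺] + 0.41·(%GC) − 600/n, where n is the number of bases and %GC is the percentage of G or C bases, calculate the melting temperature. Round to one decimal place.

79.1°C

Length n = 50. Counting bases: C=15, A=8, T=10, G=17
G+C = 32, so %GC = 32/50 × 100 = 64%
Salt term: 16.6 × (-1) = -16.6
GC term: 0.41 × 64 = 26.24; length term: −600/50 = −12
Tm = 81.5 + (-16.6) + 26.24 − 12 = 79.14 → 79.1°C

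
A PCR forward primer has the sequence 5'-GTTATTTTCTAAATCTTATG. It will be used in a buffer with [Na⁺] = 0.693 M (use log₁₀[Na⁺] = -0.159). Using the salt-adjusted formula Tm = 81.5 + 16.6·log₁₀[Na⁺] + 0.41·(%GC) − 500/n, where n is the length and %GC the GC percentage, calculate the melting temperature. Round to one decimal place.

62.1°C

Length n = 20. Base counts: G=2, C=2, A=5, T=11
G+C = 4, so %GC = 4/20 × 100 = 20%
Salt term: 16.6 × (-0.159) = -2.639
GC term: 0.41 × 20 = 8.2; length term: −500/20 = −25
Tm = 81.5 + (-2.639) + 8.2 − 25 = 62.061 → 62.1°C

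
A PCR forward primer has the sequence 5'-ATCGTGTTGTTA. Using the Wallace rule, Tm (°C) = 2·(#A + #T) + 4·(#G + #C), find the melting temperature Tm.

32°C

Counting bases: A=2, G=3, T=6, C=1
AT pairs contribute 8, GC pairs contribute 4.
Tm = 2(8) + 4(4) = 16 + 16 = 32°C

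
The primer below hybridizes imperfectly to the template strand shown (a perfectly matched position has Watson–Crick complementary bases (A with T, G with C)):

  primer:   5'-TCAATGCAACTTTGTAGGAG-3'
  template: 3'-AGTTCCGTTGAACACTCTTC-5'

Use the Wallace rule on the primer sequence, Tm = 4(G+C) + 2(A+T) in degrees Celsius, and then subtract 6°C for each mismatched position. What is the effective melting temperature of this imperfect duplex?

Primer base counts: A=6, T=6, G=5, C=3 → A+T=12, G+C=8
Perfect-match Tm = 2(12) + 4(8) = 24 + 32 = 56°C
Mismatches (positions where the bases are not complementary): 5 (at positions 5, 13, 14, 15, 18)
Effective Tm = 56 − 5×6 = 56 − 30 = 26°C

26°C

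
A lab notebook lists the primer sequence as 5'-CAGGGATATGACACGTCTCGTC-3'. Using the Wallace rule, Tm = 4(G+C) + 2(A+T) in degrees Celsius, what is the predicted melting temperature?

Scanning the sequence gives G=6, C=6, A=5, T=5.
A+T = 10, G+C = 12
Tm = 2×10 + 4×12 = 68°C

68°C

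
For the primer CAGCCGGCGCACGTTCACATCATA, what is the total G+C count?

Scanning the sequence gives C=9, G=5, T=4, A=6.
G+C = 5 + 9 = 14

14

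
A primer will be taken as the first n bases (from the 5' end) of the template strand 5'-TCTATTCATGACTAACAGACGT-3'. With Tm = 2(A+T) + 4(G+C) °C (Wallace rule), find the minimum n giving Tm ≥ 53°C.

n = 20

First 19 bases: TCTATTCATGACTAACAGA → Tm = 50°C (< 53°C)
First 20 bases: TCTATTCATGACTAACAGAC → Tm = 54°C (≥ 53°C)
Each additional base adds 2°C (A/T) or 4°C (G/C), so Tm is non-decreasing in n; n = 20 is the first length to reach 53°C.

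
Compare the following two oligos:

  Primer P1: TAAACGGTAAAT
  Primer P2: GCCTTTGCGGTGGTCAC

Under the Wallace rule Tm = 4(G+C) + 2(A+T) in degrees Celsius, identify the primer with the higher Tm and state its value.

Primer P2, 56°C

Primer P1: A+T=9, G+C=3 → Tm = 2(9)+4(3) = 30°C
Primer P2: A+T=6, G+C=11 → Tm = 2(6)+4(11) = 56°C
30°C vs 56°C → primer P2 is higher.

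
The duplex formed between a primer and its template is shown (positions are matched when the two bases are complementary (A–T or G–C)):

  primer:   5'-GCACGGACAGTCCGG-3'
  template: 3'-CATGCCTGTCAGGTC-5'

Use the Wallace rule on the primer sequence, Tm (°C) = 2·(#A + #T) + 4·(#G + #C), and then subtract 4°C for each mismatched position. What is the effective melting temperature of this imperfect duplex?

Primer base counts: A=3, T=1, G=6, C=5 → A+T=4, G+C=11
Perfect-match Tm = 2(4) + 4(11) = 8 + 44 = 52°C
Mismatches (positions where the bases are not complementary): 2 (at positions 2, 14)
Effective Tm = 52 − 2×4 = 52 − 8 = 44°C

44°C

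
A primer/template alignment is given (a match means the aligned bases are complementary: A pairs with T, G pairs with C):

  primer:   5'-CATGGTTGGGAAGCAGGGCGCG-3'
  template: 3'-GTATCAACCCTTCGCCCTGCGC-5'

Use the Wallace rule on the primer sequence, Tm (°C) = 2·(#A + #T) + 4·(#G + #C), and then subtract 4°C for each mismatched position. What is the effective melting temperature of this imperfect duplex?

Primer base counts: A=4, T=3, G=11, C=4 → A+T=7, G+C=15
Perfect-match Tm = 2(7) + 4(15) = 14 + 60 = 74°C
Mismatches (positions where the bases are not complementary): 3 (at positions 4, 15, 18)
Effective Tm = 74 − 3×4 = 74 − 12 = 62°C

62°C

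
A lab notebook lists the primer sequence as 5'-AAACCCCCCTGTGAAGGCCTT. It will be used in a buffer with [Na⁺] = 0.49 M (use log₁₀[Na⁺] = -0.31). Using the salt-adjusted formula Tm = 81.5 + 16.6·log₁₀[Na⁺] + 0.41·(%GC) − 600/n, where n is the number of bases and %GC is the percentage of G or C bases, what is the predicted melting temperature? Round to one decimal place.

71.2°C

Length n = 21. Counting bases: A=5, T=4, C=8, G=4
G+C = 12, so %GC = 12/21 × 100 = 57.143%
Salt term: 16.6 × (-0.31) = -5.146
GC term: 0.41 × 57.143 = 23.429; length term: −600/21 = −28.571
Tm = 81.5 + (-5.146) + 23.429 − 28.571 = 71.212 → 71.2°C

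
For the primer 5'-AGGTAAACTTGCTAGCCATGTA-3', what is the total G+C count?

Scanning the sequence gives A=7, G=5, T=6, C=4.
G+C = 5 + 4 = 9

9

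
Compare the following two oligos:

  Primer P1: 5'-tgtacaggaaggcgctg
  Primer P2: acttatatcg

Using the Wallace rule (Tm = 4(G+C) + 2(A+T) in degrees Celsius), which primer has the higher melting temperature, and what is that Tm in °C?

Primer P1: A+T=7, G+C=10 → Tm = 2(7)+4(10) = 54°C
Primer P2: A+T=7, G+C=3 → Tm = 2(7)+4(3) = 26°C
54°C vs 26°C → primer P1 is higher.

Primer P1, 54°C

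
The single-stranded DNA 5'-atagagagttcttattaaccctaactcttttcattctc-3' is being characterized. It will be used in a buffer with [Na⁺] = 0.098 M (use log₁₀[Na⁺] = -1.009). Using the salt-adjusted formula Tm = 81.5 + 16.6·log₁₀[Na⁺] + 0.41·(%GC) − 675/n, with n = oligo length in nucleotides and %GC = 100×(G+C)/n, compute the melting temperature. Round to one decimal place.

59.9°C

Length n = 38. Scanning the sequence gives A=10, C=9, G=3, T=16.
G+C = 12, so %GC = 12/38 × 100 = 31.579%
Salt term: 16.6 × (-1.009) = -16.749
GC term: 0.41 × 31.579 = 12.947; length term: −675/38 = −17.763
Tm = 81.5 + (-16.749) + 12.947 − 17.763 = 59.935 → 59.9°C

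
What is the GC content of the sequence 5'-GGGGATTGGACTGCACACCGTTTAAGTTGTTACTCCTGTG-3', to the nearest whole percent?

50%

T=13, C=8, G=12, A=7
G+C = 12 + 8 = 20 out of 40 bases
%GC = 20/40 × 100 = 50% ≈ 50%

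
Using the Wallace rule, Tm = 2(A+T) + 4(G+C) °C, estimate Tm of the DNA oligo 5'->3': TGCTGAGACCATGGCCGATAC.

66°C

Scanning the sequence gives C=6, A=5, G=6, T=4.
AT pairs contribute 9, GC pairs contribute 12.
Tm = 4·12 + 2·9 = 48 + 18 = 66°C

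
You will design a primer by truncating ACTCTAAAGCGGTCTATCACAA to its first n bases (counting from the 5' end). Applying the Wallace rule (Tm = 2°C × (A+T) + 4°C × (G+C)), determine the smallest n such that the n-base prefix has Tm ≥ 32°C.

First 10 bases: ACTCTAAAGC → Tm = 28°C (< 32°C)
First 11 bases: ACTCTAAAGCG → Tm = 32°C (≥ 32°C)
Since every base adds ≥2°C, Tm only increases with n, so the threshold is first crossed at n = 11.

n = 11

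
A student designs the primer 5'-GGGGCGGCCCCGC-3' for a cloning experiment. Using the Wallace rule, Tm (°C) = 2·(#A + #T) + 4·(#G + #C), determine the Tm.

Base counts: A=0, C=6, G=7, T=0
A+T = 0, G+C = 13
Tm = 4·13 + 2·0 = 52 + 0 = 52°C

52°C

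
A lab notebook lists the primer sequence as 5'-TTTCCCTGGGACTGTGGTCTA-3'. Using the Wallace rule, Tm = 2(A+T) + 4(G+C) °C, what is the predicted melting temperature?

64°C

Base counts: T=8, G=6, A=2, C=5
A+T = 10, G+C = 11
Tm = 2(10) + 4(11) = 20 + 44 = 64°C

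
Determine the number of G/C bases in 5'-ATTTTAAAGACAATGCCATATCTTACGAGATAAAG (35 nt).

Scanning the sequence gives G=5, A=15, C=5, T=10.
G+C = 5 + 5 = 10

10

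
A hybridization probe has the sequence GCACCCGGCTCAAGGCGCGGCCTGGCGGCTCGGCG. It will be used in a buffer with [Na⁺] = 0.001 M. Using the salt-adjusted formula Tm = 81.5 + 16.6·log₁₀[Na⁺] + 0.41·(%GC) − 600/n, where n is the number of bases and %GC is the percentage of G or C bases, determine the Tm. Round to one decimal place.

Length n = 35. Counting bases: T=3, G=15, A=3, C=14
G+C = 29, so %GC = 29/35 × 100 = 82.857%
Salt term: 16.6 × (-3) = -49.8
GC term: 0.41 × 82.857 = 33.971; length term: −600/35 = −17.143
Tm = 81.5 + (-49.8) + 33.971 − 17.143 = 48.528 → 48.5°C

48.5°C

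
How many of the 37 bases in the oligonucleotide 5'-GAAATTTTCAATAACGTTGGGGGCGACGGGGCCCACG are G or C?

Counting bases: T=7, G=13, C=8, A=9
G+C = 13 + 8 = 21

21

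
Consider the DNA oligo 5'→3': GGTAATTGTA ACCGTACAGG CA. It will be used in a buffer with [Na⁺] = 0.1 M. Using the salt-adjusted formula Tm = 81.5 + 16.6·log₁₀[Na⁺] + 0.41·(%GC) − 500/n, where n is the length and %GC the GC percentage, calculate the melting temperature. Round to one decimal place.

60.8°C

Length n = 22. Base counts: T=5, C=4, A=7, G=6
G+C = 10, so %GC = 10/22 × 100 = 45.455%
Salt term: 16.6 × (-1) = -16.6
GC term: 0.41 × 45.455 = 18.637; length term: −500/22 = −22.727
Tm = 81.5 + (-16.6) + 18.637 − 22.727 = 60.81 → 60.8°C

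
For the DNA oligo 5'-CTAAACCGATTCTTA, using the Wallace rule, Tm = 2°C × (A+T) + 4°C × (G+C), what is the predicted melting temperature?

Counting bases: A=5, C=4, G=1, T=5
AT pairs contribute 10, GC pairs contribute 5.
Tm = 2(10) + 4(5) = 20 + 20 = 40°C

40°C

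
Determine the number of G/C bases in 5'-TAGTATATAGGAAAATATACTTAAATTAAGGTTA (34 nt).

Scanning the sequence gives T=12, G=5, A=16, C=1.
Total G or C: 5 + 1 = 6

6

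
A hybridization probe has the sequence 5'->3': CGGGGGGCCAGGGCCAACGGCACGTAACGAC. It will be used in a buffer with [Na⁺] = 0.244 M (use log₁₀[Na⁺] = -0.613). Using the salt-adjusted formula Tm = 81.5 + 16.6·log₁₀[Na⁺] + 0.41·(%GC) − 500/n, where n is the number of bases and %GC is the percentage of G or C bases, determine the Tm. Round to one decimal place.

Length n = 31. Base counts: C=10, A=7, T=1, G=13
G+C = 23, so %GC = 23/31 × 100 = 74.194%
Salt term: 16.6 × (-0.613) = -10.176
GC term: 0.41 × 74.194 = 30.42; length term: −500/31 = −16.129
Tm = 81.5 + (-10.176) + 30.42 − 16.129 = 85.615 → 85.6°C

85.6°C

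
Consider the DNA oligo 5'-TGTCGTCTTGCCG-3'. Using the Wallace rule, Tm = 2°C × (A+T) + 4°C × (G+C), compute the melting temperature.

Scanning the sequence gives A=0, G=4, T=5, C=4.
A+T = 5, G+C = 8
Tm = 2(5) + 4(8) = 10 + 32 = 42°C

42°C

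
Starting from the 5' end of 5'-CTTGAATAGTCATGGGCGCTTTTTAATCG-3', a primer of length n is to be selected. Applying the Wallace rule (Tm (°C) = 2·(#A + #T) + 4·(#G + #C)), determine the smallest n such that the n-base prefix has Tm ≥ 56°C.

n = 19

First 18 bases: CTTGAATAGTCATGGGCG → Tm = 54°C (< 56°C)
First 19 bases: CTTGAATAGTCATGGGCGC → Tm = 58°C (≥ 56°C)
Each additional base adds 2°C (A/T) or 4°C (G/C), so Tm is non-decreasing in n; n = 19 is the first length to reach 56°C.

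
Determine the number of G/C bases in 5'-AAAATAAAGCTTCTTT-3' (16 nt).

3

Counting bases: G=1, A=7, T=6, C=2
G+C = 1 + 2 = 3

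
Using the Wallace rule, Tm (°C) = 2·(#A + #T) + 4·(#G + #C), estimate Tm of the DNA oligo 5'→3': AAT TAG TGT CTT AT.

34°C

Counting bases: T=7, C=1, A=4, G=2
So N_AT = 11 and N_GC = 3.
Tm = 4·3 + 2·11 = 12 + 22 = 34°C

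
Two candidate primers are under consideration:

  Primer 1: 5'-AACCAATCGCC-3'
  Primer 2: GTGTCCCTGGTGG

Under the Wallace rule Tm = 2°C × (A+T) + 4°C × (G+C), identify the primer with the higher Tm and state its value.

Primer 1: A+T=5, G+C=6 → Tm = 2(5)+4(6) = 34°C
Primer 2: A+T=4, G+C=9 → Tm = 2(4)+4(9) = 44°C
34°C vs 44°C → primer 2 is higher.

Primer 2, 44°C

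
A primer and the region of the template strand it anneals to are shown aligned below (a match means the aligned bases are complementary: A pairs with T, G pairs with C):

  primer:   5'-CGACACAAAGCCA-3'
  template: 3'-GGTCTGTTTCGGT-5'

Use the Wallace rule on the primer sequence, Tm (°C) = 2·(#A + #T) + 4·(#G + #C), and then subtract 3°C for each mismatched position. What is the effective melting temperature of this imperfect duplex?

34°C

Primer base counts: A=6, T=0, G=2, C=5 → A+T=6, G+C=7
Perfect-match Tm = 2(6) + 4(7) = 12 + 28 = 40°C
Mismatches (positions where the bases are not complementary): 2 (at positions 2, 4)
Effective Tm = 40 − 2×3 = 40 − 6 = 34°C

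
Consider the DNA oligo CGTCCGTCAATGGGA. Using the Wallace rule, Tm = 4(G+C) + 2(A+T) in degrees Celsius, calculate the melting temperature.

Counting bases: A=3, C=4, T=3, G=5
So N_AT = 6 and N_GC = 9.
Tm = 4·9 + 2·6 = 36 + 12 = 48°C

48°C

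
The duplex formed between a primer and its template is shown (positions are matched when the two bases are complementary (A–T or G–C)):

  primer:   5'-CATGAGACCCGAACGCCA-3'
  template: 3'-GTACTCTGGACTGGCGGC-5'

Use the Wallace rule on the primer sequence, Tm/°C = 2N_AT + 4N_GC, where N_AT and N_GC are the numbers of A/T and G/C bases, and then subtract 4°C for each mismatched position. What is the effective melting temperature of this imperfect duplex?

46°C

Primer base counts: A=6, T=1, G=4, C=7 → A+T=7, G+C=11
Perfect-match Tm = 2(7) + 4(11) = 14 + 44 = 58°C
Mismatches (positions where the bases are not complementary): 3 (at positions 10, 13, 18)
Effective Tm = 58 − 3×4 = 58 − 12 = 46°C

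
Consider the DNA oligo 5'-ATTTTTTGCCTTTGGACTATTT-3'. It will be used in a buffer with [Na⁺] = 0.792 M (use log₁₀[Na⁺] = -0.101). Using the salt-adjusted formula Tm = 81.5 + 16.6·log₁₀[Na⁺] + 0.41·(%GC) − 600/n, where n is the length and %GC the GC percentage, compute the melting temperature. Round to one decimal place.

63.7°C

Length n = 22. Base counts: C=3, G=3, T=13, A=3
G+C = 6, so %GC = 6/22 × 100 = 27.273%
Salt term: 16.6 × (-0.101) = -1.677
GC term: 0.41 × 27.273 = 11.182; length term: −600/22 = −27.273
Tm = 81.5 + (-1.677) + 11.182 − 27.273 = 63.732 → 63.7°C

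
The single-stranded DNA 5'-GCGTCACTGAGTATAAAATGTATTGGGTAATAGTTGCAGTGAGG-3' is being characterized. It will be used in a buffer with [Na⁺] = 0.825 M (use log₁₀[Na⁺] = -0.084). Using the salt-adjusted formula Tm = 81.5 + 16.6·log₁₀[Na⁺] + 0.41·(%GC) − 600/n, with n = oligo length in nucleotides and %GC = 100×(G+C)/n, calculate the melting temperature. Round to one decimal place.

83.2°C

Length n = 44. Base counts: C=4, G=14, T=13, A=13
G+C = 18, so %GC = 18/44 × 100 = 40.909%
Salt term: 16.6 × (-0.084) = -1.394
GC term: 0.41 × 40.909 = 16.773; length term: −600/44 = −13.636
Tm = 81.5 + (-1.394) + 16.773 − 13.636 = 83.243 → 83.2°C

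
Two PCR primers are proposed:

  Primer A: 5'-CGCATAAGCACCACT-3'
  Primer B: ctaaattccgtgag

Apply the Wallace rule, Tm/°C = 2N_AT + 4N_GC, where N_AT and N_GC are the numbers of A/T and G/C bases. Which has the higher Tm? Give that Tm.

Primer A, 46°C

Primer A: A+T=7, G+C=8 → Tm = 2(7)+4(8) = 46°C
Primer B: A+T=8, G+C=6 → Tm = 2(8)+4(6) = 40°C
46°C vs 40°C → primer A is higher.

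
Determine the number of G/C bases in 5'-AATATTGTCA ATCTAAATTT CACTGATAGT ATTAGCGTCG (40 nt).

12

G=6, T=15, A=13, C=6
G+C = 6 + 6 = 12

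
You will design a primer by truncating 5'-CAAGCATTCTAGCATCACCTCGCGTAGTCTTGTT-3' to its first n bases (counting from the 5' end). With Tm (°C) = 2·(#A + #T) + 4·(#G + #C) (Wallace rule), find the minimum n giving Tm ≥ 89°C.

n = 30

First 29 bases: CAAGCATTCTAGCATCACCTCGCGTAGTC → Tm = 88°C (< 89°C)
First 30 bases: CAAGCATTCTAGCATCACCTCGCGTAGTCT → Tm = 90°C (≥ 89°C)
Each additional base adds 2°C (A/T) or 4°C (G/C), so Tm is non-decreasing in n; n = 30 is the first length to reach 89°C.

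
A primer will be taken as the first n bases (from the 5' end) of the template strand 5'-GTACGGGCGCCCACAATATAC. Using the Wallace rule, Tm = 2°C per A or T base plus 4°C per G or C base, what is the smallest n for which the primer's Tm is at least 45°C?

n = 13

First 12 bases: GTACGGGCGCCC → Tm = 44°C (< 45°C)
First 13 bases: GTACGGGCGCCCA → Tm = 46°C (≥ 45°C)
Since every base adds ≥2°C, Tm only increases with n, so the threshold is first crossed at n = 13.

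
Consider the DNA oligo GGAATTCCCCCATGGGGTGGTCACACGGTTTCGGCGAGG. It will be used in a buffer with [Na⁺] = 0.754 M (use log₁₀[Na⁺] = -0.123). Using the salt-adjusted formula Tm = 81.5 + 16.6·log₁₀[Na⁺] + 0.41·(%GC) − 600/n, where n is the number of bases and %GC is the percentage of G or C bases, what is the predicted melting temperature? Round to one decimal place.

Length n = 39. A=6, T=8, C=10, G=15
G+C = 25, so %GC = 25/39 × 100 = 64.103%
Salt term: 16.6 × (-0.123) = -2.042
GC term: 0.41 × 64.103 = 26.282; length term: −600/39 = −15.385
Tm = 81.5 + (-2.042) + 26.282 − 15.385 = 90.355 → 90.4°C

90.4°C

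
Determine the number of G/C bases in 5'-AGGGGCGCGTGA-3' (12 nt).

C=2, A=2, G=7, T=1
Total G or C: 7 + 2 = 9

9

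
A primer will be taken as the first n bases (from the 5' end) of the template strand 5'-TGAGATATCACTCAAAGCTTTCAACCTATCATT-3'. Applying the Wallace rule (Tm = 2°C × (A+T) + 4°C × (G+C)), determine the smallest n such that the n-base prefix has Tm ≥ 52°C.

n = 19

First 18 bases: TGAGATATCACTCAAAGC → Tm = 50°C (< 52°C)
First 19 bases: TGAGATATCACTCAAAGCT → Tm = 52°C (≥ 52°C)
Since every base adds ≥2°C, Tm only increases with n, so the threshold is first crossed at n = 19.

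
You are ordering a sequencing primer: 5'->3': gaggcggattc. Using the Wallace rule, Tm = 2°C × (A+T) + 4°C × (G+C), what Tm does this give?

36°C

Scanning the sequence gives G=5, A=2, T=2, C=2.
So N_AT = 4 and N_GC = 7.
Tm = 2×4 + 4×7 = 36°C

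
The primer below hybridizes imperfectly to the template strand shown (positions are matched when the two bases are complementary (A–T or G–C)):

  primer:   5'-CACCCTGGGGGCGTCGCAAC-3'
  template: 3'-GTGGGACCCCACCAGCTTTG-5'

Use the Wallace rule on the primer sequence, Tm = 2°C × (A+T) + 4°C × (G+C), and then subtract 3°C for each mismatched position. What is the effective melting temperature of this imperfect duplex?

Primer base counts: A=3, T=2, G=7, C=8 → A+T=5, G+C=15
Perfect-match Tm = 2(5) + 4(15) = 10 + 60 = 70°C
Mismatches (positions where the bases are not complementary): 3 (at positions 11, 12, 17)
Effective Tm = 70 − 3×3 = 70 − 9 = 61°C

61°C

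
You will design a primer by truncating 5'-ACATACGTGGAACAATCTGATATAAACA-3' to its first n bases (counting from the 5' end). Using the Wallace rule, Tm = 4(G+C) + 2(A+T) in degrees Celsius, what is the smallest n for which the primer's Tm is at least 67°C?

First 25 bases: ACATACGTGGAACAATCTGATATAA → Tm = 66°C (< 67°C)
First 26 bases: ACATACGTGGAACAATCTGATATAAA → Tm = 68°C (≥ 67°C)
Since every base adds ≥2°C, Tm only increases with n, so the threshold is first crossed at n = 26.

n = 26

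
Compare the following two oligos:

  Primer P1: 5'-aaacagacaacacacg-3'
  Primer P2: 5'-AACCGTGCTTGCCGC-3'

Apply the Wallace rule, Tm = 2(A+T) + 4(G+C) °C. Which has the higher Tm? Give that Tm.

Primer P2, 50°C

Primer P1: A+T=9, G+C=7 → Tm = 2(9)+4(7) = 46°C
Primer P2: A+T=5, G+C=10 → Tm = 2(5)+4(10) = 50°C
46°C vs 50°C → primer P2 is higher.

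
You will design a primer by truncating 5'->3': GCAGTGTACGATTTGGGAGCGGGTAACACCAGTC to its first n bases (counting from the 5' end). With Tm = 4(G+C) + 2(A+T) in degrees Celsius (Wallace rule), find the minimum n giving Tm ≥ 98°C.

First 31 bases: GCAGTGTACGATTTGGGAGCGGGTAACACCA → Tm = 96°C (< 98°C)
First 32 bases: GCAGTGTACGATTTGGGAGCGGGTAACACCAG → Tm = 100°C (≥ 98°C)
Each additional base adds 2°C (A/T) or 4°C (G/C), so Tm is non-decreasing in n; n = 32 is the first length to reach 98°C.

n = 32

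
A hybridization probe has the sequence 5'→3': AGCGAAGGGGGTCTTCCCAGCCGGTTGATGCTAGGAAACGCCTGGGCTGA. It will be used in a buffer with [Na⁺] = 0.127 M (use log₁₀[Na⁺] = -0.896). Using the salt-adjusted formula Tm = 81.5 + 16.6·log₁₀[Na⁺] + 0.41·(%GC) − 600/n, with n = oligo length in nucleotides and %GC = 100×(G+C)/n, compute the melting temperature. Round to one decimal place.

Length n = 50. Counting bases: A=10, G=19, T=9, C=12
G+C = 31, so %GC = 31/50 × 100 = 62%
Salt term: 16.6 × (-0.896) = -14.874
GC term: 0.41 × 62 = 25.42; length term: −600/50 = −12
Tm = 81.5 + (-14.874) + 25.42 − 12 = 80.046 → 80.0°C

80.0°C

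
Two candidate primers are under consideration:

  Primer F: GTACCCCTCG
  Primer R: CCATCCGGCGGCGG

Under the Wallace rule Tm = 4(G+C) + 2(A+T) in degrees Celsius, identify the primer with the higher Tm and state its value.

Primer F: A+T=3, G+C=7 → Tm = 2(3)+4(7) = 34°C
Primer R: A+T=2, G+C=12 → Tm = 2(2)+4(12) = 52°C
34°C vs 52°C → primer R is higher.

Primer R, 52°C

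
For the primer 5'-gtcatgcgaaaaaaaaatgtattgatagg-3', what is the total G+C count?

9

C=2, G=7, T=7, A=13
G+C = 7 + 2 = 9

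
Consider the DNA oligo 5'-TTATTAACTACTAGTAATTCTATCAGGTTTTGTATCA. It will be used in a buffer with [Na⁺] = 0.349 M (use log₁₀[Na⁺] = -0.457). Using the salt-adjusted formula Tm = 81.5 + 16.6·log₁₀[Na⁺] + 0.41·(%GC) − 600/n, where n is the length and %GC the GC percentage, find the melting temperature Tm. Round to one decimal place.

Length n = 37. Scanning the sequence gives A=11, T=17, C=5, G=4.
G+C = 9, so %GC = 9/37 × 100 = 24.324%
Salt term: 16.6 × (-0.457) = -7.586
GC term: 0.41 × 24.324 = 9.973; length term: −600/37 = −16.216
Tm = 81.5 + (-7.586) + 9.973 − 16.216 = 67.671 → 67.7°C

67.7°C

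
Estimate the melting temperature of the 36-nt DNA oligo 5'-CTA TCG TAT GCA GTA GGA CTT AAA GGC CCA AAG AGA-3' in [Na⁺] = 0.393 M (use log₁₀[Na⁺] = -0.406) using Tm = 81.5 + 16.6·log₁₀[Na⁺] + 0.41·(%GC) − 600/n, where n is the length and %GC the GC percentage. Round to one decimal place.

76.3°C

Length n = 36. Scanning the sequence gives T=7, G=9, A=13, C=7.
G+C = 16, so %GC = 16/36 × 100 = 44.444%
Salt term: 16.6 × (-0.406) = -6.74
GC term: 0.41 × 44.444 = 18.222; length term: −600/36 = −16.667
Tm = 81.5 + (-6.74) + 18.222 − 16.667 = 76.315 → 76.3°C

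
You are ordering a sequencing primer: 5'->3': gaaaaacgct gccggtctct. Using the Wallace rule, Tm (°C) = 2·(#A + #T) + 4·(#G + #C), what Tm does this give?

62°C

Base counts: A=5, G=5, T=4, C=6
A+T = 9, G+C = 11
Tm = 2(9) + 4(11) = 18 + 44 = 62°C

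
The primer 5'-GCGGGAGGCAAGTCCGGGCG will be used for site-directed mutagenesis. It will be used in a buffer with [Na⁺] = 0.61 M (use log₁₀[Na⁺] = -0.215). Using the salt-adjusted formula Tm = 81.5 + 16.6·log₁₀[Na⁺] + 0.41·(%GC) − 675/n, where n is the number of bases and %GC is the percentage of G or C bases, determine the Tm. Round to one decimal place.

77.0°C

Length n = 20. Scanning the sequence gives C=5, G=11, T=1, A=3.
G+C = 16, so %GC = 16/20 × 100 = 80%
Salt term: 16.6 × (-0.215) = -3.569
GC term: 0.41 × 80 = 32.8; length term: −675/20 = −33.75
Tm = 81.5 + (-3.569) + 32.8 − 33.75 = 76.981 → 77.0°C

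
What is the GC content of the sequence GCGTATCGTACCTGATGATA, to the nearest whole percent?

A=5, T=6, G=5, C=4
G+C = 5 + 4 = 9 out of 20 bases
%GC = 9/20 × 100 = 45% ≈ 45%

45%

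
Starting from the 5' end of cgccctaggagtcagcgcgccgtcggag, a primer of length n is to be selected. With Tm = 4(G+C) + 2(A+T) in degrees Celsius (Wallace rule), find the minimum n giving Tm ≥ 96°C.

n = 28

First 27 bases: CGCCCTAGGAGTCAGCGCGCCGTCGGA → Tm = 94°C (< 96°C)
First 28 bases: CGCCCTAGGAGTCAGCGCGCCGTCGGAG → Tm = 98°C (≥ 96°C)
Since every base adds ≥2°C, Tm only increases with n, so the threshold is first crossed at n = 28.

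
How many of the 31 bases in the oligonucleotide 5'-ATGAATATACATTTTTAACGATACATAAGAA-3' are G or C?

A=15, T=10, G=3, C=3
Total G or C: 3 + 3 = 6

6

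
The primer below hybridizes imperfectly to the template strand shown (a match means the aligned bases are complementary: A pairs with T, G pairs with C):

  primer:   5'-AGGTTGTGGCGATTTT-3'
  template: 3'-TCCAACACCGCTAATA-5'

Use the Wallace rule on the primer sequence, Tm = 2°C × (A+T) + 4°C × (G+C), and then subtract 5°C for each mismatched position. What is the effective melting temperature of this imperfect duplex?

Primer base counts: A=2, T=7, G=6, C=1 → A+T=9, G+C=7
Perfect-match Tm = 2(9) + 4(7) = 18 + 28 = 46°C
Mismatches (positions where the bases are not complementary): 1 (at position 15)
Effective Tm = 46 − 1×5 = 46 − 5 = 41°C

41°C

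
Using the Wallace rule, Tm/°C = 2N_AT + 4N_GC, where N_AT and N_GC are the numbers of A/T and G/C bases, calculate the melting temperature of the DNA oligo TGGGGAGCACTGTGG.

50°C

Base counts: A=2, C=2, G=8, T=3
AT pairs contribute 5, GC pairs contribute 10.
Tm = 2(5) + 4(10) = 10 + 40 = 50°C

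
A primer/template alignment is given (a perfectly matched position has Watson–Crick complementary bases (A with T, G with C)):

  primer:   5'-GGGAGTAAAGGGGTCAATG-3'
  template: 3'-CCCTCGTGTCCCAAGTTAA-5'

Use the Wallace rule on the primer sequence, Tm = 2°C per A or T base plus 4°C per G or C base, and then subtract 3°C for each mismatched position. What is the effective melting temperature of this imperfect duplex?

Primer base counts: A=6, T=3, G=9, C=1 → A+T=9, G+C=10
Perfect-match Tm = 2(9) + 4(10) = 18 + 40 = 58°C
Mismatches (positions where the bases are not complementary): 4 (at positions 6, 8, 13, 19)
Effective Tm = 58 − 4×3 = 58 − 12 = 46°C

46°C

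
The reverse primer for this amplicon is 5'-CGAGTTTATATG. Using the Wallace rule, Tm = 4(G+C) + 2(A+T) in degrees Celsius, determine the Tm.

32°C

Scanning the sequence gives C=1, G=3, A=3, T=5.
So N_AT = 8 and N_GC = 4.
Tm = 2×8 + 4×4 = 32°C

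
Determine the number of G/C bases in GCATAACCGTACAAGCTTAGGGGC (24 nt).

Base counts: C=6, T=4, A=7, G=7
Total G or C: 7 + 6 = 13

13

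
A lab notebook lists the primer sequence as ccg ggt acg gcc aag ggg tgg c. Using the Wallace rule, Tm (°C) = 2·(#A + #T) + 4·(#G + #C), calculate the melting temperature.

T=2, G=11, A=3, C=6
A+T = 5, G+C = 17
Tm = 2(5) + 4(17) = 10 + 68 = 78°C

78°C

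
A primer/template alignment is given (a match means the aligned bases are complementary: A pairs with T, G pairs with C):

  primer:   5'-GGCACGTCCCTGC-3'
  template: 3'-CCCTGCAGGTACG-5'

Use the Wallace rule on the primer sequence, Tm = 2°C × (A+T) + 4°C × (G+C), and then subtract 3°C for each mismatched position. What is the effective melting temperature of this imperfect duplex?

40°C

Primer base counts: A=1, T=2, G=4, C=6 → A+T=3, G+C=10
Perfect-match Tm = 2(3) + 4(10) = 6 + 40 = 46°C
Mismatches (positions where the bases are not complementary): 2 (at positions 3, 10)
Effective Tm = 46 − 2×3 = 46 − 6 = 40°C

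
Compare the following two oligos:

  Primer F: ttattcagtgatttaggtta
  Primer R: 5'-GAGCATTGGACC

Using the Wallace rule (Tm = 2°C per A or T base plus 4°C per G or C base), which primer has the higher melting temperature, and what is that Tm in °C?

Primer F: A+T=15, G+C=5 → Tm = 2(15)+4(5) = 50°C
Primer R: A+T=5, G+C=7 → Tm = 2(5)+4(7) = 38°C
50°C vs 38°C → primer F is higher.

Primer F, 50°C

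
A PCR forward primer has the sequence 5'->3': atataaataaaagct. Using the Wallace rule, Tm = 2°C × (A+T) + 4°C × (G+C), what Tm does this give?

G=1, A=9, T=4, C=1
A+T = 13, G+C = 2
Tm = 4·2 + 2·13 = 8 + 26 = 34°C

34°C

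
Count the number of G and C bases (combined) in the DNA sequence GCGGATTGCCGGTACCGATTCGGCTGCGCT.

20

Base counts: C=9, G=11, A=3, T=7
G+C = 11 + 9 = 20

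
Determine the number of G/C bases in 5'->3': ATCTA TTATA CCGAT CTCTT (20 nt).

6

Scanning the sequence gives G=1, A=5, T=9, C=5.
Total G or C: 1 + 5 = 6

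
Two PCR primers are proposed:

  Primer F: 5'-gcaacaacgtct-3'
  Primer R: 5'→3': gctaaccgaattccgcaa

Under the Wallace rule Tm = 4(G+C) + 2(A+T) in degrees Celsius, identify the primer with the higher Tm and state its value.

Primer F: A+T=6, G+C=6 → Tm = 2(6)+4(6) = 36°C
Primer R: A+T=9, G+C=9 → Tm = 2(9)+4(9) = 54°C
36°C vs 54°C → primer R is higher.

Primer R, 54°C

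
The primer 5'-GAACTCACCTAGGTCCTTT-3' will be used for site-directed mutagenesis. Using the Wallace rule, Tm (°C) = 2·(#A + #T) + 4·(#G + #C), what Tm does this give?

Scanning the sequence gives C=6, A=4, G=3, T=6.
A+T = 10, G+C = 9
Tm = 2×10 + 4×9 = 56°C

56°C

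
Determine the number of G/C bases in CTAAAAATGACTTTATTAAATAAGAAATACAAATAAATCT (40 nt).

Scanning the sequence gives G=2, T=12, A=22, C=4.
Total G or C: 2 + 4 = 6

6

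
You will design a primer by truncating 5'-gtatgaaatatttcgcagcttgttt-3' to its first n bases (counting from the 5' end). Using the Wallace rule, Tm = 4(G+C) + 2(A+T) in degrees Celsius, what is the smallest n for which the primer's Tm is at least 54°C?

First 19 bases: GTATGAAATATTTCGCAGC → Tm = 52°C (< 54°C)
First 20 bases: GTATGAAATATTTCGCAGCT → Tm = 54°C (≥ 54°C)
Since every base adds ≥2°C, Tm only increases with n, so the threshold is first crossed at n = 20.

n = 20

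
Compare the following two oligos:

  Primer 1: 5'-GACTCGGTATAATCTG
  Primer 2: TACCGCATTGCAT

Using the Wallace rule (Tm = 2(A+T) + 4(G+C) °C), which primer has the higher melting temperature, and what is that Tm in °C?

Primer 1: A+T=9, G+C=7 → Tm = 2(9)+4(7) = 46°C
Primer 2: A+T=7, G+C=6 → Tm = 2(7)+4(6) = 38°C
46°C vs 38°C → primer 1 is higher.

Primer 1, 46°C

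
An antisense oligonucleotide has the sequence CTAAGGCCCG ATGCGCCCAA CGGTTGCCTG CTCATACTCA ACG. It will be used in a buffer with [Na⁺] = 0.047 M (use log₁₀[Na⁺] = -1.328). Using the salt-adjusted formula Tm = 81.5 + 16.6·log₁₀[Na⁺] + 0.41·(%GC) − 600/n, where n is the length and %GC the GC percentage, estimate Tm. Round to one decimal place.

Length n = 43. C=16, G=10, T=8, A=9
G+C = 26, so %GC = 26/43 × 100 = 60.465%
Salt term: 16.6 × (-1.328) = -22.045
GC term: 0.41 × 60.465 = 24.791; length term: −600/43 = −13.953
Tm = 81.5 + (-22.045) + 24.791 − 13.953 = 70.293 → 70.3°C

70.3°C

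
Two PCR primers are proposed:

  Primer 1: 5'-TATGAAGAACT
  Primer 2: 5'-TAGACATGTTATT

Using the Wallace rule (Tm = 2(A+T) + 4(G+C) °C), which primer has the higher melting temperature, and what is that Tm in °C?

Primer 1: A+T=8, G+C=3 → Tm = 2(8)+4(3) = 28°C
Primer 2: A+T=10, G+C=3 → Tm = 2(10)+4(3) = 32°C
28°C vs 32°C → primer 2 is higher.

Primer 2, 32°C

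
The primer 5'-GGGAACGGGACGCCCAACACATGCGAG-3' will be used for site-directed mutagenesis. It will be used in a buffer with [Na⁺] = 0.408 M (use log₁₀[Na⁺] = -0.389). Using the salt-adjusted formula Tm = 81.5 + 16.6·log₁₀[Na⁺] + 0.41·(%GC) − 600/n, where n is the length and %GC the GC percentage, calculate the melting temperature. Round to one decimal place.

Length n = 27. C=8, A=8, G=10, T=1
G+C = 18, so %GC = 18/27 × 100 = 66.667%
Salt term: 16.6 × (-0.389) = -6.457
GC term: 0.41 × 66.667 = 27.333; length term: −600/27 = −22.222
Tm = 81.5 + (-6.457) + 27.333 − 22.222 = 80.154 → 80.2°C

80.2°C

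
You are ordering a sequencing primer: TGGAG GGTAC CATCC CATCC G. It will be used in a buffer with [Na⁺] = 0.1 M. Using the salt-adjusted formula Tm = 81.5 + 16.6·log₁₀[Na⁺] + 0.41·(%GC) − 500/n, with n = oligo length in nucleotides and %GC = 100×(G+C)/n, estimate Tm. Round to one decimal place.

66.5°C

Length n = 21. G=6, C=7, T=4, A=4
G+C = 13, so %GC = 13/21 × 100 = 61.905%
Salt term: 16.6 × (-1) = -16.6
GC term: 0.41 × 61.905 = 25.381; length term: −500/21 = −23.81
Tm = 81.5 + (-16.6) + 25.381 − 23.81 = 66.471 → 66.5°C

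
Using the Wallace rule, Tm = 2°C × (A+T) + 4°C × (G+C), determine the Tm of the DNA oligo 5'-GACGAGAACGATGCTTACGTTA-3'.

Scanning the sequence gives A=7, G=6, T=5, C=4.
So N_AT = 12 and N_GC = 10.
Tm = 2×12 + 4×10 = 64°C

64°C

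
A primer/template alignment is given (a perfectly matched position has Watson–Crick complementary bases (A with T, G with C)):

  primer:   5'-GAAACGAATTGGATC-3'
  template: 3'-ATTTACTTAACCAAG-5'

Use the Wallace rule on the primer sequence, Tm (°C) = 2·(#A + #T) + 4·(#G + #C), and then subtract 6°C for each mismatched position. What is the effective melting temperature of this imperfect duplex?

24°C

Primer base counts: A=6, T=3, G=4, C=2 → A+T=9, G+C=6
Perfect-match Tm = 2(9) + 4(6) = 18 + 24 = 42°C
Mismatches (positions where the bases are not complementary): 3 (at positions 1, 5, 13)
Effective Tm = 42 − 3×6 = 42 − 18 = 24°C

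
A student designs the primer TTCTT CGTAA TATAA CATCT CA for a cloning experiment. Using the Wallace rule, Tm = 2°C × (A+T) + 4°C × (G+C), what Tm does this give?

56°C

Base counts: C=5, G=1, T=9, A=7
AT pairs contribute 16, GC pairs contribute 6.
Tm = 2×16 + 4×6 = 56°C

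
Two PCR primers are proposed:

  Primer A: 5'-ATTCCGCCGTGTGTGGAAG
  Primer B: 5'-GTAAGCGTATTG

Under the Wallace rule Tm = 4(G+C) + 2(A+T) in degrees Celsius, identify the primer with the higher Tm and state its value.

Primer A: A+T=8, G+C=11 → Tm = 2(8)+4(11) = 60°C
Primer B: A+T=7, G+C=5 → Tm = 2(7)+4(5) = 34°C
60°C vs 34°C → primer A is higher.

Primer A, 60°C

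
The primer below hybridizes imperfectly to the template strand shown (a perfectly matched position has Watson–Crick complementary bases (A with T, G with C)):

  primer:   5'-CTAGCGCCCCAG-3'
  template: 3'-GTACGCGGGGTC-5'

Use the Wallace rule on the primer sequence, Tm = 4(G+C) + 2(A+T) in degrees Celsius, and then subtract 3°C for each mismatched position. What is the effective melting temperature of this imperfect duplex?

Primer base counts: A=2, T=1, G=3, C=6 → A+T=3, G+C=9
Perfect-match Tm = 2(3) + 4(9) = 6 + 36 = 42°C
Mismatches (positions where the bases are not complementary): 2 (at positions 2, 3)
Effective Tm = 42 − 2×3 = 42 − 6 = 36°C

36°C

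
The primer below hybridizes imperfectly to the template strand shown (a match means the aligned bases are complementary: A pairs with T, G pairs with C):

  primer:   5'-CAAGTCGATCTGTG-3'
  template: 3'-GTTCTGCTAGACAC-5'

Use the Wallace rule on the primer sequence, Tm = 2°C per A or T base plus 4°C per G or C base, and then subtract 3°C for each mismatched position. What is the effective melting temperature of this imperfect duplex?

39°C

Primer base counts: A=3, T=4, G=4, C=3 → A+T=7, G+C=7
Perfect-match Tm = 2(7) + 4(7) = 14 + 28 = 42°C
Mismatches (positions where the bases are not complementary): 1 (at position 5)
Effective Tm = 42 − 1×3 = 42 − 3 = 39°C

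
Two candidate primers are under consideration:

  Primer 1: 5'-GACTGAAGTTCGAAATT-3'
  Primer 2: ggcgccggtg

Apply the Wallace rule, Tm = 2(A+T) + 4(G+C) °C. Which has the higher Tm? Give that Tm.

Primer 1: A+T=11, G+C=6 → Tm = 2(11)+4(6) = 46°C
Primer 2: A+T=1, G+C=9 → Tm = 2(1)+4(9) = 38°C
46°C vs 38°C → primer 1 is higher.

Primer 1, 46°C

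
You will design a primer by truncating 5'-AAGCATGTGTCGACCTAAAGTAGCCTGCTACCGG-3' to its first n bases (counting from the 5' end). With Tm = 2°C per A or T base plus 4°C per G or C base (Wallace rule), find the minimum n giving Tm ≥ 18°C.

First 6 bases: AAGCAT → Tm = 16°C (< 18°C)
First 7 bases: AAGCATG → Tm = 20°C (≥ 18°C)
Each additional base adds 2°C (A/T) or 4°C (G/C), so Tm is non-decreasing in n; n = 7 is the first length to reach 18°C.

n = 7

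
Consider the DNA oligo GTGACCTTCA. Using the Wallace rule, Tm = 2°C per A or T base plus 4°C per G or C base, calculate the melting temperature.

30°C

Scanning the sequence gives T=3, C=3, A=2, G=2.
So N_AT = 5 and N_GC = 5.
Tm = 2×5 + 4×5 = 30°C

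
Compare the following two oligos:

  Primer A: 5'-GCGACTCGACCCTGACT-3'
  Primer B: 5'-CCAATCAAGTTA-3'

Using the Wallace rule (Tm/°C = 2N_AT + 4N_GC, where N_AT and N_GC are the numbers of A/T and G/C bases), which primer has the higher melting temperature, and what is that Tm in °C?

Primer A: A+T=6, G+C=11 → Tm = 2(6)+4(11) = 56°C
Primer B: A+T=8, G+C=4 → Tm = 2(8)+4(4) = 32°C
56°C vs 32°C → primer A is higher.

Primer A, 56°C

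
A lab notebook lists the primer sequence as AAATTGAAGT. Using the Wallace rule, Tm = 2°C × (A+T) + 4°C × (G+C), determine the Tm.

Base counts: C=0, T=3, A=5, G=2
AT pairs contribute 8, GC pairs contribute 2.
Tm = 4·2 + 2·8 = 8 + 16 = 24°C

24°C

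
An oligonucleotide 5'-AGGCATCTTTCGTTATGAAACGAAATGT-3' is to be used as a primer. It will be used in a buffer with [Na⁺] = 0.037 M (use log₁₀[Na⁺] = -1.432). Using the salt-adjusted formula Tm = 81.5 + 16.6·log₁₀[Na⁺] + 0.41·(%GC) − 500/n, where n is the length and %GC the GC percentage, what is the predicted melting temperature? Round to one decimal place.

Length n = 28. Base counts: G=6, A=9, T=9, C=4
G+C = 10, so %GC = 10/28 × 100 = 35.714%
Salt term: 16.6 × (-1.432) = -23.771
GC term: 0.41 × 35.714 = 14.643; length term: −500/28 = −17.857
Tm = 81.5 + (-23.771) + 14.643 − 17.857 = 54.515 → 54.5°C

54.5°C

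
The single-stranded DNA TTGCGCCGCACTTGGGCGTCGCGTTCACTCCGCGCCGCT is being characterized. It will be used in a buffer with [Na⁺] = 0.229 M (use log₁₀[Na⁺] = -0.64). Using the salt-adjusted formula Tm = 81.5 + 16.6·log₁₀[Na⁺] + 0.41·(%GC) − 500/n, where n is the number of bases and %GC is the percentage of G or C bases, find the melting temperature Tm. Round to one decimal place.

Length n = 39. Counting bases: G=12, C=16, A=2, T=9
G+C = 28, so %GC = 28/39 × 100 = 71.795%
Salt term: 16.6 × (-0.64) = -10.624
GC term: 0.41 × 71.795 = 29.436; length term: −500/39 = −12.821
Tm = 81.5 + (-10.624) + 29.436 − 12.821 = 87.491 → 87.5°C

87.5°C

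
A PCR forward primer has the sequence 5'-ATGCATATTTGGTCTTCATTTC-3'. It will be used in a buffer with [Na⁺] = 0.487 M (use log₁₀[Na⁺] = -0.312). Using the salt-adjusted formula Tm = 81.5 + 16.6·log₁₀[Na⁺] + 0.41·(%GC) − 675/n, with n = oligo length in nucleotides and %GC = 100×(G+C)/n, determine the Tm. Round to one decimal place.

58.7°C

Length n = 22. Counting bases: A=4, T=11, C=4, G=3
G+C = 7, so %GC = 7/22 × 100 = 31.818%
Salt term: 16.6 × (-0.312) = -5.179
GC term: 0.41 × 31.818 = 13.045; length term: −675/22 = −30.682
Tm = 81.5 + (-5.179) + 13.045 − 30.682 = 58.684 → 58.7°C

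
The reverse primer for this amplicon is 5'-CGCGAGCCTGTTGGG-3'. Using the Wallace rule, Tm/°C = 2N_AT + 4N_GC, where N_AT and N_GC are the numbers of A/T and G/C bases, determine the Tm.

52°C

Counting bases: C=4, T=3, G=7, A=1
So N_AT = 4 and N_GC = 11.
Tm = 2(4) + 4(11) = 8 + 44 = 52°C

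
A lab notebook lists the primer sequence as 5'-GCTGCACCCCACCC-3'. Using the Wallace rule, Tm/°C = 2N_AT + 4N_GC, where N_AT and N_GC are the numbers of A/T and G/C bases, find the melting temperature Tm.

Counting bases: G=2, C=9, T=1, A=2
AT pairs contribute 3, GC pairs contribute 11.
Tm = 2(3) + 4(11) = 6 + 44 = 50°C

50°C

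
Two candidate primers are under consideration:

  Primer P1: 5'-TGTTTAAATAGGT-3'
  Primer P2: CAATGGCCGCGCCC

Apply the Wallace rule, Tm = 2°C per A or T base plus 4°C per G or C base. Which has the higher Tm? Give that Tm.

Primer P2, 50°C

Primer P1: A+T=10, G+C=3 → Tm = 2(10)+4(3) = 32°C
Primer P2: A+T=3, G+C=11 → Tm = 2(3)+4(11) = 50°C
32°C vs 50°C → primer P2 is higher.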